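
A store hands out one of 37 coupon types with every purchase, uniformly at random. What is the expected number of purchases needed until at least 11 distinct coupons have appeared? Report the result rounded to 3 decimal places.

With k distinct coupons already seen, the next new one arrives after an expected 37/(37-k) purchases.
Sum over k = 0,...,10: E = 37/37 + 37/36 + 37/35 + ... + 37/28 + 37/27 = 12.8452.

12.845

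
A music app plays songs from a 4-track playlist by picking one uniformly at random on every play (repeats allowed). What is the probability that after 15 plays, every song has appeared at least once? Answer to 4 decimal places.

0.9467

By inclusion–exclusion over which songs are missing,
P(all seen) = Σ_{j=0}^{4} (-1)^j C(4,j)((4-j)/4)^15
= 1.00000 - 0.05345 + 0.00018 - 0.00000 + 0.00000
= 0.94673.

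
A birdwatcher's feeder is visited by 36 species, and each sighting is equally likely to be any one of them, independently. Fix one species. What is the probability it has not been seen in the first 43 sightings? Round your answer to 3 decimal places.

On each sighting the fixed species fails to appear with probability 35/36.
P(still missing after 43) = (35/36)^43 = 0.2978.

0.298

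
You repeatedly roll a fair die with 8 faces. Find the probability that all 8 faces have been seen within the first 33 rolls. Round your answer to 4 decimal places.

By inclusion–exclusion over which faces are missing,
P(all seen) = Σ_{j=0}^{8} (-1)^j C(8,j)((8-j)/8)^33
= 1.00000 - 0.09758 + 0.00211 - 0.00001 + 0.00000 - 0.00000 + 0.00000 - 0.00000 + 0.00000
= 0.90452.

0.9045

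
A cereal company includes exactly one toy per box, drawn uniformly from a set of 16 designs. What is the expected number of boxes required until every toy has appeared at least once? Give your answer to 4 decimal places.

After k distinct toys have appeared, the next box gives a new one with probability (16-k)/16, so the expected wait for the (k+1)-th is 16/(16-k).
E[T] = 16/16 + 16/15 + 16/14 + ... + 16/2 + 16/1 = 16·H_{16}.
H_{16} = 3.38073, so E[T] = 54.09166.

54.0917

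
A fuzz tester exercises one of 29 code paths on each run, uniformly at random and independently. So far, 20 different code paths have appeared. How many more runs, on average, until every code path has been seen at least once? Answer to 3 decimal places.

From k distinct to k+1 distinct takes on average 29/(29-k) runs.
Sum over k = 20,...,28: E = 29/9 + 29/8 + 29/7 + ... + 29/2 + 29/1 = 82.0401.

82.040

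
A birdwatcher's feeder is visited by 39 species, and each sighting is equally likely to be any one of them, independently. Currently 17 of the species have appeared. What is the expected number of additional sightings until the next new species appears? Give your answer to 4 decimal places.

The number of sightings until the next new species is geometric with success probability 22/39, so its mean is 39/22.
E = 39/22 = 1.77273.

1.7727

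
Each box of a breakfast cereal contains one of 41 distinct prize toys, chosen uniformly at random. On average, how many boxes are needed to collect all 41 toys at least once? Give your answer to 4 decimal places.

176.4203

Split into phases: going from k distinct to k+1 distinct takes on average 41/(41-k) boxes.
E[T] = 41/41 + 41/40 + 41/39 + ... + 41/2 + 41/1 = 41·H_{41}.
H_{41} = 4.30293, so E[T] = 176.42026.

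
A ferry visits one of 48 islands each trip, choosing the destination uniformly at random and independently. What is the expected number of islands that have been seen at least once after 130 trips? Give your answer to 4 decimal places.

44.8911

For each island, P(seen in 130 trips) = 1 - (47/48)^130 = 0.93523.
By linearity of expectation, E[distinct seen] = 48·(1 - (47/48)^130) = 44.89113.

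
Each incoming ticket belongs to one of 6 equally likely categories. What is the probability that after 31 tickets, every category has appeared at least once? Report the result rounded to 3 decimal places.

0.979

By inclusion–exclusion over which categories are missing,
P(all seen) = Σ_{j=0}^{6} (-1)^j C(6,j)((6-j)/6)^31
= 1.0000 - 0.0211 + 0.0001 - 0.0000 + 0.0000 - 0.0000 + 0.0000
= 0.9790.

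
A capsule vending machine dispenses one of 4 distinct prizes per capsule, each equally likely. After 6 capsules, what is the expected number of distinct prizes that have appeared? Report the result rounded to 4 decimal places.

3.2881

For each prize, P(seen in 6 capsules) = 1 - (3/4)^6 = 0.82202.
By linearity of expectation, E[distinct seen] = 4·(1 - (3/4)^6) = 3.28809.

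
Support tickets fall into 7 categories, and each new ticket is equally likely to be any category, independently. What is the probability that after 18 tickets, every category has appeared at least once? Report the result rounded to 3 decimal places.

0.611

Let A_i be the event that category i is missing after 18 tickets. By inclusion–exclusion on the A_i,
P(all seen) = Σ_{j=0}^{7} (-1)^j C(7,j)((7-j)/7)^18
= 1.0000 - 0.4366 + 0.0492 - 0.0015 + 0.0000 - 0.0000 + 0.0000 - 0.0000
= 0.6112.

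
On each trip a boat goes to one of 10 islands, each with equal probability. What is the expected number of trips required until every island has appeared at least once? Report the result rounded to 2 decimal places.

The wait to go from k to k+1 distinct islands is geometric with mean 10/(10-k).
E[T] = 10/10 + 10/9 + 10/8 + ... + 10/2 + 10/1 = 10·H_{10}.
H_{10} = 2.929, so E[T] = 29.290.

29.29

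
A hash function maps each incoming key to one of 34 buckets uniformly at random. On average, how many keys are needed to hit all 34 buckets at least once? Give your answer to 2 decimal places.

140.02

Split into phases: going from k distinct to k+1 distinct takes on average 34/(34-k) keys.
E[T] = 34/34 + 34/33 + 34/32 + ... + 34/2 + 34/1 = 34·H_{34}.
H_{34} = 4.118, so E[T] = 140.019.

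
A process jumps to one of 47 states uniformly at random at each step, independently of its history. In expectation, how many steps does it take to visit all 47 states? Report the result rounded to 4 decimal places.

208.5843

The wait to go from k to k+1 distinct states is geometric with mean 47/(47-k).
E[T] = 47/47 + 47/46 + 47/45 + ... + 47/2 + 47/1 = 47·H_{47}.
H_{47} = 4.43796, so E[T] = 208.58430.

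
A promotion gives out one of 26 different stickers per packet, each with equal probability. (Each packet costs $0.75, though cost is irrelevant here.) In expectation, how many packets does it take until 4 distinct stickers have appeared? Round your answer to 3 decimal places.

4.254

Going from k to k+1 distinct takes a geometric number of packets with mean 26/(26-k).
Sum over k = 0,...,3: E = 26/26 + 26/25 + 26/24 + 26/23 = 4.2538.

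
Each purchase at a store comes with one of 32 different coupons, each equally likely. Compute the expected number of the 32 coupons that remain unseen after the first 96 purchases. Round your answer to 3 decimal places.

For each coupon, P(unseen after 96) = (31/32)^96 = 0.0475.
By linearity of expectation, E[unseen] = 32·(31/32)^96 = 1.5187.

1.519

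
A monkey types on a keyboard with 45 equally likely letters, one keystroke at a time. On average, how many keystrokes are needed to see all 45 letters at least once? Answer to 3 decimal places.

197.773

After k distinct letters have appeared, the next keystroke gives a new one with probability (45-k)/45, so the expected wait for the (k+1)-th is 45/(45-k).
E[T] = 45/45 + 45/44 + 45/43 + ... + 45/2 + 45/1 = 45·H_{45}.
H_{45} = 4.3949, so E[T] = 197.7727.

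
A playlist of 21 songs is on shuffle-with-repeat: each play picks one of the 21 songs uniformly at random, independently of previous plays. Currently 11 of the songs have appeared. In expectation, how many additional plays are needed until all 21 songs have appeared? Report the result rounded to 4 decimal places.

With k distinct songs already seen, the next new one takes an expected 21/(21-k) plays.
Sum over k = 11,...,20: E = 21/10 + 21/9 + 21/8 + ... + 21/2 + 21/1 = 61.50833.

61.5083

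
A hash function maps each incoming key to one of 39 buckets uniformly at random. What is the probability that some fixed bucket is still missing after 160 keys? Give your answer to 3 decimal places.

Each key misses the fixed bucket with probability (39-1)/39 = 38/39, independently.
P(still missing after 160) = (38/39)^160 = 0.0157.

0.016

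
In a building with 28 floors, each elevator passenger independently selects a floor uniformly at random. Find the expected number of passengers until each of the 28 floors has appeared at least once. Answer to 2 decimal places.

109.96

The wait to go from k to k+1 distinct floors is geometric with mean 28/(28-k).
E[T] = 28/28 + 28/27 + 28/26 + ... + 28/2 + 28/1 = 28·H_{28}.
H_{28} = 3.927, so E[T] = 109.961.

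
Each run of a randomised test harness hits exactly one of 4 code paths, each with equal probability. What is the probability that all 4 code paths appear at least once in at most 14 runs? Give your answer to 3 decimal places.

0.929

Let A_i be the event that code path i is missing after 14 runs. By inclusion–exclusion on the A_i,
P(all seen) = Σ_{j=0}^{4} (-1)^j C(4,j)((4-j)/4)^14
= 1.0000 - 0.0713 + 0.0004 - 0.0000 + 0.0000
= 0.9291.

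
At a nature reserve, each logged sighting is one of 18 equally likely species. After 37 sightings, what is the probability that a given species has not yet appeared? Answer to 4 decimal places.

On each sighting the fixed species fails to appear with probability 17/18.
P(still missing after 37) = (17/18)^37 = 0.12065.

0.1207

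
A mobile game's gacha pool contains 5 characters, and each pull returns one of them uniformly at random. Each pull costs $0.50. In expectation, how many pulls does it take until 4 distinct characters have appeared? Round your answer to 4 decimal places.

6.4167

With k distinct characters already seen, the next new one arrives after an expected 5/(5-k) pulls.
Sum over k = 0,...,3: E = 5/5 + 5/4 + 5/3 + 5/2 = 6.41667.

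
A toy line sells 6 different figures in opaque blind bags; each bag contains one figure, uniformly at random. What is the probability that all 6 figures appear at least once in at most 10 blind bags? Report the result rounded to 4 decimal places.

By inclusion–exclusion over which figures are missing,
P(all seen) = Σ_{j=0}^{6} (-1)^j C(6,j)((6-j)/6)^10
= 1.00000 - 0.96903 + 0.26012 - 0.01953 + 0.00025 - 0.00000 + 0.00000
= 0.27181.

0.2718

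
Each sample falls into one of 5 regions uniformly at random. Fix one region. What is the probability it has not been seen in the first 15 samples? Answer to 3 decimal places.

Each sample misses the fixed region with probability (5-1)/5 = 4/5, independently.
P(still missing after 15) = (4/5)^15 = 0.0352.

0.035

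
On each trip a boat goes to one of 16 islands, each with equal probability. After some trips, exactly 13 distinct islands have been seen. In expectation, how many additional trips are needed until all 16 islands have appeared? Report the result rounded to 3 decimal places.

The wait to go from k to k+1 distinct islands is geometric with mean 16/(16-k).
Sum over k = 13,...,15: E = 16/3 + 16/2 + 16/1 = 29.3333.

29.333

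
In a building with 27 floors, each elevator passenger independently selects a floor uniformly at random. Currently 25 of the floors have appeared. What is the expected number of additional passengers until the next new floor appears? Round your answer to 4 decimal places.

The number of passengers until the next new floor is geometric with success probability 2/27, so its mean is 27/2.
E = 27/2 = 13.50000.

13.5000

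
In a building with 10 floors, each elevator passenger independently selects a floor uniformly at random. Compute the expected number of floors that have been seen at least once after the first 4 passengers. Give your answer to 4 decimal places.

3.4390

For each floor, P(seen in 4 passengers) = 1 - (9/10)^4 = 0.34390.
By linearity of expectation, E[distinct seen] = 10·(1 - (9/10)^4) = 3.43900.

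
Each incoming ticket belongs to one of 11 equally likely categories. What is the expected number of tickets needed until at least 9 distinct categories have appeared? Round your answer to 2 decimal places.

16.72

Going from k to k+1 distinct takes a geometric number of tickets with mean 11/(11-k).
Sum over k = 0,...,8: E = 11/11 + 11/10 + 11/9 + ... + 11/4 + 11/3 = 16.719.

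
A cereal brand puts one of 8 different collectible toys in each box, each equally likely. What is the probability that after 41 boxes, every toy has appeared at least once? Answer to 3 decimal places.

By inclusion–exclusion over which toys are missing,
P(all seen) = Σ_{j=0}^{8} (-1)^j C(8,j)((8-j)/8)^41
= 1.0000 - 0.0335 + 0.0002 - 0.0000 + 0.0000 - 0.0000 + 0.0000 - 0.0000 + 0.0000
= 0.9667.

0.967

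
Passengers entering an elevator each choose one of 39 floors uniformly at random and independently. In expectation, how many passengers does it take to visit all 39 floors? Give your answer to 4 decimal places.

165.8882

After k distinct floors have appeared, the next passenger gives a new one with probability (39-k)/39, so the expected wait for the (k+1)-th is 39/(39-k).
E[T] = 39/39 + 39/38 + 39/37 + ... + 39/2 + 39/1 = 39·H_{39}.
H_{39} = 4.25354, so E[T] = 165.88818.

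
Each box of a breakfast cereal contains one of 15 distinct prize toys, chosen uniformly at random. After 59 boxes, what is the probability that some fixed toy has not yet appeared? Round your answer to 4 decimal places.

On each box the fixed toy fails to appear with probability 14/15.
P(still missing after 59) = (14/15)^59 = 0.01707.

0.0171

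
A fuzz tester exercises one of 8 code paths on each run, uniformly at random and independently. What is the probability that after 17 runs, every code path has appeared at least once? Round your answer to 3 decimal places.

By inclusion–exclusion over which code paths are missing,
P(all seen) = Σ_{j=0}^{8} (-1)^j C(8,j)((8-j)/8)^17
= 1.0000 - 0.8265 + 0.2105 - 0.0190 + 0.0005 - 0.0000 + 0.0000 - 0.0000 + 0.0000
= 0.3656.

0.366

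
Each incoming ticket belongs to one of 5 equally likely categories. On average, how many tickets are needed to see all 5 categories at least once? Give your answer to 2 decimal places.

11.42

After k distinct categories have appeared, the next ticket gives a new one with probability (5-k)/5, so the expected wait for the (k+1)-th is 5/(5-k).
E[T] = 5/5 + 5/4 + 5/3 + 5/2 + 5/1 = 5·H_{5}.
H_{5} = 2.283, so E[T] = 11.417.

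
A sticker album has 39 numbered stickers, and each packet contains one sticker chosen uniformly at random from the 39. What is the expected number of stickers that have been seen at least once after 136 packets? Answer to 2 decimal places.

37.86

For each sticker, P(seen in 136 packets) = 1 - (38/39)^136 = 0.971.
By linearity of expectation, E[distinct seen] = 39·(1 - (38/39)^136) = 37.860.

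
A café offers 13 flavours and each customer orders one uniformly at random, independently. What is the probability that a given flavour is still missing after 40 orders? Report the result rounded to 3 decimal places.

0.041

Each order misses the fixed flavour with probability (13-1)/13 = 12/13, independently.
P(still missing after 40) = (12/13)^40 = 0.0407.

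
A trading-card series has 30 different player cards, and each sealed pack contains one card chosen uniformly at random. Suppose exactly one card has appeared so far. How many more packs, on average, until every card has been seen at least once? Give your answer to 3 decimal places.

118.850

From k distinct to k+1 distinct takes on average 30/(30-k) packs.
Sum over k = 1,...,29: E = 30/29 + 30/28 + 30/27 + ... + 30/2 + 30/1 = 118.8496.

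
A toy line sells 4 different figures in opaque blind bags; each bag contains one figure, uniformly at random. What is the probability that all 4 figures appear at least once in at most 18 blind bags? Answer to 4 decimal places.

By inclusion–exclusion over which figures are missing,
P(all seen) = Σ_{j=0}^{4} (-1)^j C(4,j)((4-j)/4)^18
= 1.00000 - 0.02255 + 0.00002 - 0.00000 + 0.00000
= 0.97747.

0.9775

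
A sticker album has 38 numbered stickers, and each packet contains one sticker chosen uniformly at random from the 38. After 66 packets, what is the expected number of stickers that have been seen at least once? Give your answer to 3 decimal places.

31.463

For each sticker, P(seen in 66 packets) = 1 - (37/38)^66 = 0.8280.
By linearity of expectation, E[distinct seen] = 38·(1 - (37/38)^66) = 31.4630.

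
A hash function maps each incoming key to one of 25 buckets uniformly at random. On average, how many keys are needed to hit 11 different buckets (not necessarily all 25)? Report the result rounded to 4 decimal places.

14.1099

With k distinct buckets already seen, the next new one arrives after an expected 25/(25-k) keys.
Sum over k = 0,...,10: E = 25/25 + 25/24 + 25/23 + ... + 25/16 + 25/15 = 14.10990.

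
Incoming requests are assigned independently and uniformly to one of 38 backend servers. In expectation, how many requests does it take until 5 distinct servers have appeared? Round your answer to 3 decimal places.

5.286

Going from k to k+1 distinct takes a geometric number of requests with mean 38/(38-k).
Sum over k = 0,...,4: E = 38/38 + 38/37 + 38/36 + 38/35 + 38/34 = 5.2859.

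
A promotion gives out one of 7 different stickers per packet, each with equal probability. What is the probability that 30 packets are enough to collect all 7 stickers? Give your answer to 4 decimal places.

By inclusion–exclusion over which stickers are missing,
P(all seen) = Σ_{j=0}^{7} (-1)^j C(7,j)((7-j)/7)^30
= 1.00000 - 0.06866 + 0.00087 - 0.00000 + 0.00000 - 0.00000 + 0.00000 - 0.00000
= 0.93221.

0.9322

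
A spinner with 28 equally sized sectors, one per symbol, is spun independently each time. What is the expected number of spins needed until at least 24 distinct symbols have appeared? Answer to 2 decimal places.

51.63

With k distinct symbols already seen, the next new one arrives after an expected 28/(28-k) spins.
Sum over k = 0,...,23: E = 28/28 + 28/27 + 28/26 + ... + 28/6 + 28/5 = 51.627.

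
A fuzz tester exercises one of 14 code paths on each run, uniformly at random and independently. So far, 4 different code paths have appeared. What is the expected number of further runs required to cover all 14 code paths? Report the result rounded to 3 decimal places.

41.006

The wait to go from k to k+1 distinct code paths is geometric with mean 14/(14-k).
Sum over k = 4,...,13: E = 14/10 + 14/9 + 14/8 + ... + 14/2 + 14/1 = 41.0056.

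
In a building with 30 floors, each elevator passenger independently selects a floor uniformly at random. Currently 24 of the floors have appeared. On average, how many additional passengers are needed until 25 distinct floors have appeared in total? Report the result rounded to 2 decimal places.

From k distinct to k+1 distinct takes on average 30/(30-k) passengers.
Only the k = 24 term is needed: E = 30/6 = 5.000.

5.00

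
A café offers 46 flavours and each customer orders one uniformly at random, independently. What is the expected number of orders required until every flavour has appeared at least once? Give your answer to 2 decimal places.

203.17

Split into phases: going from k distinct to k+1 distinct takes on average 46/(46-k) orders.
E[T] = 46/46 + 46/45 + 46/44 + ... + 46/2 + 46/1 = 46·H_{46}.
H_{46} = 4.417, so E[T] = 203.168.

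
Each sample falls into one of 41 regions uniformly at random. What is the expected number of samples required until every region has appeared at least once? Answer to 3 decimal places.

176.420

After k distinct regions have appeared, the next sample gives a new one with probability (41-k)/41, so the expected wait for the (k+1)-th is 41/(41-k).
E[T] = 41/41 + 41/40 + 41/39 + ... + 41/2 + 41/1 = 41·H_{41}.
H_{41} = 4.3029, so E[T] = 176.4203.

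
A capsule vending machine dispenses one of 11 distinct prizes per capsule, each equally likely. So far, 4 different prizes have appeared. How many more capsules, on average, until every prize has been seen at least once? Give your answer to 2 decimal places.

The wait to go from k to k+1 distinct prizes is geometric with mean 11/(11-k).
Sum over k = 4,...,10: E = 11/7 + 11/6 + 11/5 + ... + 11/2 + 11/1 = 28.521.

28.52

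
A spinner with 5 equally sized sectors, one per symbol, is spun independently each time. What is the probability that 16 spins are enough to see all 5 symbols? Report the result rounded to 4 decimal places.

By inclusion–exclusion over which symbols are missing,
P(all seen) = Σ_{j=0}^{5} (-1)^j C(5,j)((5-j)/5)^16
= 1.00000 - 0.14074 + 0.00282 - 0.00000 + 0.00000 - 0.00000
= 0.86208.

0.8621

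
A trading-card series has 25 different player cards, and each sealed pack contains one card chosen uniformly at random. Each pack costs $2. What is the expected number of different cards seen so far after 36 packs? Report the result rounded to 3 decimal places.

For each card, P(seen in 36 packs) = 1 - (24/25)^36 = 0.7700.
By linearity of expectation, E[distinct seen] = 25·(1 - (24/25)^36) = 19.2495.

19.250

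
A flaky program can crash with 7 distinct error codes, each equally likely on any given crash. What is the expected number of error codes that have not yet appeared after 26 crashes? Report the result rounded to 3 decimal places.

0.127

For each error code, P(unseen after 26) = (6/7)^26 = 0.0182.
By linearity of expectation, E[unseen] = 7·(6/7)^26 = 0.1272.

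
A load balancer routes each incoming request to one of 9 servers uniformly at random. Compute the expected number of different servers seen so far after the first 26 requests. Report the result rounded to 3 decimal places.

8.579

For each server, P(seen in 26 requests) = 1 - (8/9)^26 = 0.9532.
By linearity of expectation, E[distinct seen] = 9·(1 - (8/9)^26) = 8.5790.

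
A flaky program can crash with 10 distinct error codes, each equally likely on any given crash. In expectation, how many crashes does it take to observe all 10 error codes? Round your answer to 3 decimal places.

The wait to go from k to k+1 distinct error codes is geometric with mean 10/(10-k).
E[T] = 10/10 + 10/9 + 10/8 + ... + 10/2 + 10/1 = 10·H_{10}.
H_{10} = 2.9290, so E[T] = 29.2897.

29.290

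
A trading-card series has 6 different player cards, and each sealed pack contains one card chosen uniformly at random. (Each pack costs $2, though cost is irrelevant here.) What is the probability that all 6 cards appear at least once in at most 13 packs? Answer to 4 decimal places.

0.5139

Let A_i be the event that card i is missing after 13 packs. By inclusion–exclusion on the A_i,
P(all seen) = Σ_{j=0}^{6} (-1)^j C(6,j)((6-j)/6)^13
= 1.00000 - 0.56078 + 0.07707 - 0.00244 + 0.00001 - 0.00000 + 0.00000
= 0.51386.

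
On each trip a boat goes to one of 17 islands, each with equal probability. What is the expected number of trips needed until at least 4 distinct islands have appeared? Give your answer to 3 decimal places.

4.410

With k distinct islands already seen, the next new one arrives after an expected 17/(17-k) trips.
Sum over k = 0,...,3: E = 17/17 + 17/16 + 17/15 + 17/14 = 4.4101.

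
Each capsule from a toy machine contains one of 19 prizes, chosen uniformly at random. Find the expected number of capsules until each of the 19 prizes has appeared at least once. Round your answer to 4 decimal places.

67.4071

The wait to go from k to k+1 distinct prizes is geometric with mean 19/(19-k).
E[T] = 19/19 + 19/18 + 19/17 + ... + 19/2 + 19/1 = 19·H_{19}.
H_{19} = 3.54774, so E[T] = 67.40705.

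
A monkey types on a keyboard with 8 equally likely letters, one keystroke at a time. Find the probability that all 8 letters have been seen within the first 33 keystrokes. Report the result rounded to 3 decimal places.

Let A_i be the event that letter i is missing after 33 keystrokes. By inclusion–exclusion on the A_i,
P(all seen) = Σ_{j=0}^{8} (-1)^j C(8,j)((8-j)/8)^33
= 1.0000 - 0.0976 + 0.0021 - 0.0000 + 0.0000 - 0.0000 + 0.0000 - 0.0000 + 0.0000
= 0.9045.

0.905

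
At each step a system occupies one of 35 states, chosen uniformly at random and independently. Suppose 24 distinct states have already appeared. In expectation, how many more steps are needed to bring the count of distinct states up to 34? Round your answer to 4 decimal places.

70.6957

With k distinct states already seen, the next new one takes an expected 35/(35-k) steps.
Sum over k = 24,...,33: E = 35/11 + 35/10 + 35/9 + ... + 35/3 + 35/2 = 70.69571.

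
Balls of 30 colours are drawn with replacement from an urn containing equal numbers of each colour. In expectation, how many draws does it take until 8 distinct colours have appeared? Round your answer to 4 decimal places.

9.1252

Going from k to k+1 distinct takes a geometric number of draws with mean 30/(30-k).
Sum over k = 0,...,7: E = 30/30 + 30/29 + 30/28 + ... + 30/24 + 30/23 = 9.12522.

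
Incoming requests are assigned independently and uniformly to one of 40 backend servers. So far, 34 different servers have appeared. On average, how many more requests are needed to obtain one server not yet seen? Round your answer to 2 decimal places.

6.67

Each request yields a new server with probability (40-34)/40 = 6/40, so the wait is geometric with mean 40/6.
E = 40/6 = 6.667.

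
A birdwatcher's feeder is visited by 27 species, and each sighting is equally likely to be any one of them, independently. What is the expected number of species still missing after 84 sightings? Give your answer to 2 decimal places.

1.13

For each species, P(unseen after 84) = (26/27)^84 = 0.042.
By linearity of expectation, E[unseen] = 27·(26/27)^84 = 1.134.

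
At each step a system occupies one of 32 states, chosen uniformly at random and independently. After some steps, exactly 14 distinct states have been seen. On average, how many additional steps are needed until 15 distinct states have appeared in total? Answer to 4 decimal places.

1.7778

From k distinct to k+1 distinct takes on average 32/(32-k) steps.
Only the k = 14 term is needed: E = 32/18 = 1.77778.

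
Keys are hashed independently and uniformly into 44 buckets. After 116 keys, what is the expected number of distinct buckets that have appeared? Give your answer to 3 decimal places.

40.943

For each bucket, P(seen in 116 keys) = 1 - (43/44)^116 = 0.9305.
By linearity of expectation, E[distinct seen] = 44·(1 - (43/44)^116) = 40.9431.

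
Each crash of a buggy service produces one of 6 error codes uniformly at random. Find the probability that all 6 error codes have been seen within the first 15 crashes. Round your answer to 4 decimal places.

0.6442

By inclusion–exclusion over which error codes are missing,
P(all seen) = Σ_{j=0}^{6} (-1)^j C(6,j)((6-j)/6)^15
= 1.00000 - 0.38943 + 0.03425 - 0.00061 + 0.00000 - 0.00000 + 0.00000
= 0.64421.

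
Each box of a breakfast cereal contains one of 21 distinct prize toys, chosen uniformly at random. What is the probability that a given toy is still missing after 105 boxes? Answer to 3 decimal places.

Each box misses the fixed toy with probability (21-1)/21 = 20/21, independently.
P(still missing after 105) = (20/21)^105 = 0.0060.

0.006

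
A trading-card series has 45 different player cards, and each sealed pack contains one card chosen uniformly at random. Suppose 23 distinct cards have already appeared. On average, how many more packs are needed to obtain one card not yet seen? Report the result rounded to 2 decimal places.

Each pack yields a new card with probability (45-23)/45 = 22/45, so the wait is geometric with mean 45/22.
E = 45/22 = 2.045.

2.05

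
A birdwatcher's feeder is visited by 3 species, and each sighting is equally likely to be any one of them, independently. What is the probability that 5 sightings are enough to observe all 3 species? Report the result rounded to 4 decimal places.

Let A_i be the event that species i is missing after 5 sightings. By inclusion–exclusion on the A_i,
P(all seen) = Σ_{j=0}^{3} (-1)^j C(3,j)((3-j)/3)^5
= 1.00000 - 0.39506 + 0.01235 - 0.00000
= 0.61728.

0.6173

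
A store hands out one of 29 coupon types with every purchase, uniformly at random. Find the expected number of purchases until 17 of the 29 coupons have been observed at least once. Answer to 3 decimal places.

24.895

With k distinct coupons already seen, the next new one arrives after an expected 29/(29-k) purchases.
Sum over k = 0,...,16: E = 29/29 + 29/28 + 29/27 + ... + 29/14 + 29/13 = 24.8949.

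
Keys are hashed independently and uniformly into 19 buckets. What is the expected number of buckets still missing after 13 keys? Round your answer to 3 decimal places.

9.408

For each bucket, P(unseen after 13) = (18/19)^13 = 0.4952.
By linearity of expectation, E[unseen] = 19·(18/19)^13 = 9.4080.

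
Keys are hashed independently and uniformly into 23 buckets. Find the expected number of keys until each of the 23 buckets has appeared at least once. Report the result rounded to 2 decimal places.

After k distinct buckets have appeared, the next key gives a new one with probability (23-k)/23, so the expected wait for the (k+1)-th is 23/(23-k).
E[T] = 23/23 + 23/22 + 23/21 + ... + 23/2 + 23/1 = 23·H_{23}.
H_{23} = 3.734, so E[T] = 85.889.

85.89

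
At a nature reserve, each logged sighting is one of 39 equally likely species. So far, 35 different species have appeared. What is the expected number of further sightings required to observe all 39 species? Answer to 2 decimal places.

81.25

From k distinct to k+1 distinct takes on average 39/(39-k) sightings.
Sum over k = 35,...,38: E = 39/4 + 39/3 + 39/2 + 39/1 = 81.250.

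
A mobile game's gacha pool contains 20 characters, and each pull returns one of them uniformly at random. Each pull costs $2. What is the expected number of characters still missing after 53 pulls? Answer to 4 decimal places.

1.3194

For each character, P(unseen after 53) = (19/20)^53 = 0.06597.
By linearity of expectation, E[unseen] = 20·(19/20)^53 = 1.31941.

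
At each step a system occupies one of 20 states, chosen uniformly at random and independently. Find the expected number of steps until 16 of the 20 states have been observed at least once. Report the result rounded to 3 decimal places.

Going from k to k+1 distinct takes a geometric number of steps with mean 20/(20-k).
Sum over k = 0,...,15: E = 20/20 + 20/19 + 20/18 + ... + 20/6 + 20/5 = 30.2881.

30.288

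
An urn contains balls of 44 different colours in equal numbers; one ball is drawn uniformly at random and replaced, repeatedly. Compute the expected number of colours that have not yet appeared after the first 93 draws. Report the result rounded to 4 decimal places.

For each colour, P(unseen after 93) = (43/44)^93 = 0.11789.
By linearity of expectation, E[unseen] = 44·(43/44)^93 = 5.18705.

5.1870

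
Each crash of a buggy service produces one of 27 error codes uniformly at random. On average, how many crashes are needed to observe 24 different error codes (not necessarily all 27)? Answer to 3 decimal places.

Going from k to k+1 distinct takes a geometric number of crashes with mean 27/(27-k).
Sum over k = 0,...,23: E = 27/27 + 27/26 + 27/25 + ... + 27/5 + 27/4 = 55.5693.

55.569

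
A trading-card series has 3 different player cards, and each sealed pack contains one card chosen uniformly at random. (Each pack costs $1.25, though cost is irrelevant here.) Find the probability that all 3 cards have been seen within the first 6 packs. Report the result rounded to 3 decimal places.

Let A_i be the event that card i is missing after 6 packs. By inclusion–exclusion on the A_i,
P(all seen) = Σ_{j=0}^{3} (-1)^j C(3,j)((3-j)/3)^6
= 1.0000 - 0.2634 + 0.0041 - 0.0000
= 0.7407.

0.741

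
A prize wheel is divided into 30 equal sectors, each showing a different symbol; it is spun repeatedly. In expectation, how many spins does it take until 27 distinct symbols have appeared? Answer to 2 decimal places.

64.85

With k distinct symbols already seen, the next new one arrives after an expected 30/(30-k) spins.
Sum over k = 0,...,26: E = 30/30 + 30/29 + 30/28 + ... + 30/5 + 30/4 = 64.850.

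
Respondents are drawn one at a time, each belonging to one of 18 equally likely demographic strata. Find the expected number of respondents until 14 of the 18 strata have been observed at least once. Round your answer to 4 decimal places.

With k distinct strata already seen, the next new one arrives after an expected 18/(18-k) respondents.
Sum over k = 0,...,13: E = 18/18 + 18/17 + 18/16 + ... + 18/6 + 18/5 = 25.41195.

25.4119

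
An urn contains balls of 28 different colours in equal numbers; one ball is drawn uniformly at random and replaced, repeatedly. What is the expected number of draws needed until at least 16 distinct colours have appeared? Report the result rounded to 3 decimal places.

With k distinct colours already seen, the next new one arrives after an expected 28/(28-k) draws.
Sum over k = 0,...,15: E = 28/28 + 28/27 + 28/26 + ... + 28/14 + 28/13 = 23.0709.

23.071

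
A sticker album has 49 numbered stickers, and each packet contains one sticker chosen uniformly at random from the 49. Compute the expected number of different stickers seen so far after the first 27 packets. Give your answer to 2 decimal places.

For each sticker, P(seen in 27 packets) = 1 - (48/49)^27 = 0.427.
By linearity of expectation, E[distinct seen] = 49·(1 - (48/49)^27) = 20.919.

20.92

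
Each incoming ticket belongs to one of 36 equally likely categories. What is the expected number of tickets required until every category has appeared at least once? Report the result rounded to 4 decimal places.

The wait to go from k to k+1 distinct categories is geometric with mean 36/(36-k).
E[T] = 36/36 + 36/35 + 36/34 + ... + 36/2 + 36/1 = 36·H_{36}.
H_{36} = 4.17456, so E[T] = 150.28413.

150.2841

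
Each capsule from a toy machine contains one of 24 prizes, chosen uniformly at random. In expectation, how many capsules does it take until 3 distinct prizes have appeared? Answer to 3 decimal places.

3.134

Going from k to k+1 distinct takes a geometric number of capsules with mean 24/(24-k).
Sum over k = 0,...,2: E = 24/24 + 24/23 + 24/22 = 3.1344.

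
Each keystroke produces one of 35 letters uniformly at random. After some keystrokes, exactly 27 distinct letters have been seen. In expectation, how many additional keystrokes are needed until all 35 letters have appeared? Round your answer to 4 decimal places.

95.1250

With k distinct letters already seen, the next new one takes an expected 35/(35-k) keystrokes.
Sum over k = 27,...,34: E = 35/8 + 35/7 + 35/6 + ... + 35/2 + 35/1 = 95.12500.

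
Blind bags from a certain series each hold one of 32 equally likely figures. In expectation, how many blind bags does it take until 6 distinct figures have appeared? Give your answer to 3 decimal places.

Going from k to k+1 distinct takes a geometric number of blind bags with mean 32/(32-k).
Sum over k = 0,...,5: E = 32/32 + 32/31 + 32/30 + 32/29 + 32/28 + 32/27 = 6.5304.

6.530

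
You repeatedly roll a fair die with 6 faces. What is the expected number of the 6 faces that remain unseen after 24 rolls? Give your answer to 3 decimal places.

For each face, P(unseen after 24) = (5/6)^24 = 0.0126.
By linearity of expectation, E[unseen] = 6·(5/6)^24 = 0.0755.

0.075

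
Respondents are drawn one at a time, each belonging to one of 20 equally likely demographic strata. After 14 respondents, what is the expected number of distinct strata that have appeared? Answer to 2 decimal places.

10.25

For each stratum, P(seen in 14 respondents) = 1 - (19/20)^14 = 0.512.
By linearity of expectation, E[distinct seen] = 20·(1 - (19/20)^14) = 10.247.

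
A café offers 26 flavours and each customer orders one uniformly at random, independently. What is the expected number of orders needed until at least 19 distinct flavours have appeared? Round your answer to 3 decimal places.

32.801

Going from k to k+1 distinct takes a geometric number of orders with mean 26/(26-k).
Sum over k = 0,...,18: E = 26/26 + 26/25 + 26/24 + ... + 26/9 + 26/8 = 32.8006.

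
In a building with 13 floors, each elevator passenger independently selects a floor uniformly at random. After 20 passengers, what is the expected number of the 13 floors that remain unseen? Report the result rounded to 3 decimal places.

2.622

For each floor, P(unseen after 20) = (12/13)^20 = 0.2017.
By linearity of expectation, E[unseen] = 13·(12/13)^20 = 2.6224.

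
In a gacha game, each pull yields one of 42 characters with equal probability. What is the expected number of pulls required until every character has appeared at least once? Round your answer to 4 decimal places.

181.7232

The wait to go from k to k+1 distinct characters is geometric with mean 42/(42-k).
E[T] = 42/42 + 42/41 + 42/40 + ... + 42/2 + 42/1 = 42·H_{42}.
H_{42} = 4.32674, so E[T] = 181.72320.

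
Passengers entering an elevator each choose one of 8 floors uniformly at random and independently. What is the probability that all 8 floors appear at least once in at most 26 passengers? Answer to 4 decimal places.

Let A_i be the event that floor i is missing after 26 passengers. By inclusion–exclusion on the A_i,
P(all seen) = Σ_{j=0}^{8} (-1)^j C(8,j)((8-j)/8)^26
= 1.00000 - 0.24848 + 0.01580 - 0.00028 + 0.00000 - 0.00000 + 0.00000 - 0.00000 + 0.00000
= 0.76704.

0.7670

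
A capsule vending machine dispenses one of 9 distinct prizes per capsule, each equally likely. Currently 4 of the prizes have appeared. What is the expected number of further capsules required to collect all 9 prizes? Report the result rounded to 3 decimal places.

20.550

From k distinct to k+1 distinct takes on average 9/(9-k) capsules.
Sum over k = 4,...,8: E = 9/5 + 9/4 + 9/3 + 9/2 + 9/1 = 20.5500.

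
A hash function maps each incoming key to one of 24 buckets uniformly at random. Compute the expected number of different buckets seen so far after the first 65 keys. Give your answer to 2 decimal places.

For each bucket, P(seen in 65 keys) = 1 - (23/24)^65 = 0.937.
By linearity of expectation, E[distinct seen] = 24·(1 - (23/24)^65) = 22.491.

22.49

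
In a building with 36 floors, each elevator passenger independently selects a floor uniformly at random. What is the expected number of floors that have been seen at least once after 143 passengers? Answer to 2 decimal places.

For each floor, P(seen in 143 passengers) = 1 - (35/36)^143 = 0.982.
By linearity of expectation, E[distinct seen] = 36·(1 - (35/36)^143) = 35.359.

35.36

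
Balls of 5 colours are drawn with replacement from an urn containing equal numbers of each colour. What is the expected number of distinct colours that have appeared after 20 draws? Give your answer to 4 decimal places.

For each colour, P(seen in 20 draws) = 1 - (4/5)^20 = 0.98847.
By linearity of expectation, E[distinct seen] = 5·(1 - (4/5)^20) = 4.94235.

4.9424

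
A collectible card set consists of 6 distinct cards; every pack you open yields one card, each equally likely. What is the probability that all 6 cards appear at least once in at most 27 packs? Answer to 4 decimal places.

By inclusion–exclusion over which cards are missing,
P(all seen) = Σ_{j=0}^{6} (-1)^j C(6,j)((6-j)/6)^27
= 1.00000 - 0.04368 + 0.00026 - 0.00000 + 0.00000 - 0.00000 + 0.00000
= 0.95659.

0.9566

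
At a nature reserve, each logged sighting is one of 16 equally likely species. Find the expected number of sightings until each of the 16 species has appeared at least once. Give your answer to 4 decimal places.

54.0917

The wait to go from k to k+1 distinct species is geometric with mean 16/(16-k).
E[T] = 16/16 + 16/15 + 16/14 + ... + 16/2 + 16/1 = 16·H_{16}.
H_{16} = 3.38073, so E[T] = 54.09166.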